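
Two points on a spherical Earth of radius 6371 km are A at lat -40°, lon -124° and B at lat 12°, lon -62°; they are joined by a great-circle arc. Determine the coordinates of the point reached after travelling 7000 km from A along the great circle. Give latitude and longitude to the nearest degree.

Convert each endpoint to a unit vector on the sphere (x = cos φ cos λ, y = cos φ sin λ, z = sin φ).
The central angle between the endpoints is δ = arccos(p₁·p₂) ≈ 1.351 rad (77.4°). The total great-circle distance is δ·R ≈ 1.351 × 6371 ≈ 8607 km, so the target fraction is f = 7000/8607 ≈ 0.813.
Interpolate at f ≈ 0.813 with slerp weights a = sin((1−f)δ)/sin δ ≈ 0.256, b = sin(fδ)/sin δ ≈ 0.913.
p = a·p₁ + b·p₂ ≈ (0.310, -0.951, 0.025); φ = arcsin(p_z) ≈ 1.46°, λ = atan2(p_y, p_x) ≈ -71.96°.

≈ lat 1°, lon -72°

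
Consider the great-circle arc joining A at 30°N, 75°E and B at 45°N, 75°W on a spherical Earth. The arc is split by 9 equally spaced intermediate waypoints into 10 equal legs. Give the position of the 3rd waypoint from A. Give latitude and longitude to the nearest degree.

Convert each endpoint to a unit vector on the sphere (x = cos φ cos λ, y = cos φ sin λ, z = sin φ).
The central angle between the endpoints is δ = arccos(p₁·p₂) ≈ 1.749 rad (100.2°).
Interpolate at f = 3/10 with slerp weights a = sin((1−f)δ)/sin δ ≈ 0.955, b = sin(fδ)/sin δ ≈ 0.509.
p = a·p₁ + b·p₂ ≈ (0.307, 0.452, 0.838); φ = arcsin(p_z) ≈ 56.88°, λ = atan2(p_y, p_x) ≈ 55.78°.

≈ 57°N, 56°E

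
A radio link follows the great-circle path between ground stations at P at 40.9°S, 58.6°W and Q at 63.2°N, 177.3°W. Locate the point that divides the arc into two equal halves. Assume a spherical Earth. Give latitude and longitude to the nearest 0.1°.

≈ 19.6°N, 94.9°W

Convert each endpoint to a unit vector on the sphere (x = cos φ cos λ, y = cos φ sin λ, z = sin φ).
The central angle between the endpoints is δ = arccos(p₁·p₂) ≈ 2.416 rad (138.4°).
Interpolate at f = 1/2 with slerp weights a = sin((1−f)δ)/sin δ ≈ 1.409, b = sin(fδ)/sin δ ≈ 1.409.
p = a·p₁ + b·p₂ ≈ (-0.080, -0.939, 0.335); φ = arcsin(p_z) ≈ 19.58°, λ = atan2(p_y, p_x) ≈ -94.85°.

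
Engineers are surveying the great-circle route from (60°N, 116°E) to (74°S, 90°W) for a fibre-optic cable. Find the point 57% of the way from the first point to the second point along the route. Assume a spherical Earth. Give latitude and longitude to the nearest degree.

The haversine formula gives a central angle δ ≈ 2.845 rad (163.0°) between the endpoints.
Interpolate at f = 0.57 with slerp weights a = sin((1−f)δ)/sin δ ≈ 3.217, b = sin(fδ)/sin δ ≈ 3.418.
p = a·p₁ + b·p₂ ≈ (-0.705, 0.504, -0.499); φ = arcsin(p_z) ≈ -29.91°, λ = atan2(p_y, p_x) ≈ 144.45°.

≈ (30°S, 144°E)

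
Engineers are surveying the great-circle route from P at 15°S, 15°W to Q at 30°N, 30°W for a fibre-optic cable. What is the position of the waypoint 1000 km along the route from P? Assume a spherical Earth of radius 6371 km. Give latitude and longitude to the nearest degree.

≈ 6°S, 18°W

Write both endpoints as unit vectors p₁, p₂ with components (cos φ cos λ, cos φ sin λ, sin φ).
The central angle between the endpoints is δ = arccos(p₁·p₂) ≈ 0.825 rad (47.3°). The total great-circle distance is δ·R ≈ 0.825 × 6371 ≈ 5256 km, so the target fraction is f = 1000/5256 ≈ 0.190.
Interpolate at f ≈ 0.190 with slerp weights a = sin((1−f)δ)/sin δ ≈ 0.843, b = sin(fδ)/sin δ ≈ 0.213.
p = a·p₁ + b·p₂ ≈ (0.946, -0.303, -0.112); φ = arcsin(p_z) ≈ -6.42°, λ = atan2(p_y, p_x) ≈ -17.75°.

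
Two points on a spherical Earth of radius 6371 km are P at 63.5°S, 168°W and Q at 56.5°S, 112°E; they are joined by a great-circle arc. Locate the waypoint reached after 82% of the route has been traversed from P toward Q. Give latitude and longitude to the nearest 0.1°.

Convert each endpoint to a unit vector on the sphere (x = cos φ cos λ, y = cos φ sin λ, z = sin φ).
The central angle between the endpoints is δ = arccos(p₁·p₂) ≈ 0.662 rad (37.9°).
Interpolate at f = 0.82 with slerp weights a = sin((1−f)δ)/sin δ ≈ 0.193, b = sin(fδ)/sin δ ≈ 0.840.
p = a·p₁ + b·p₂ ≈ (-0.258, 0.412, -0.874); φ = arcsin(p_z) ≈ -60.90°, λ = atan2(p_y, p_x) ≈ 122.06°.

≈ 60.9°S, 122.1°E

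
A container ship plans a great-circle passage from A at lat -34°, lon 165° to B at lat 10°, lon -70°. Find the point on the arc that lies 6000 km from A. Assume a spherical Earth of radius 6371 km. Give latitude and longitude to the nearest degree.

Write both endpoints as unit vectors p₁, p₂ with components (cos φ cos λ, cos φ sin λ, sin φ).
The central angle between the endpoints is δ = arccos(p₁·p₂) ≈ 2.172 rad (124.4°). The total great-circle distance is δ·R ≈ 2.172 × 6371 ≈ 13836 km, so the target fraction is f = 6000/13836 ≈ 0.434.
Interpolate at f ≈ 0.434 with slerp weights a = sin((1−f)δ)/sin δ ≈ 1.143, b = sin(fδ)/sin δ ≈ 0.980.
p = a·p₁ + b·p₂ ≈ (-0.585, -0.662, -0.469); φ = arcsin(p_z) ≈ -27.95°, λ = atan2(p_y, p_x) ≈ -131.46°.

≈ lat -28°, lon -131°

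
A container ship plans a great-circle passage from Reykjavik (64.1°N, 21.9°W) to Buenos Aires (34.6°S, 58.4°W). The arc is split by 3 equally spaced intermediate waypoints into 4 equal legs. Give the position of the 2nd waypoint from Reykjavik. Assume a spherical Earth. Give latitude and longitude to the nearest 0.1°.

≈ 15.4°N, 45.9°W

Convert each endpoint to a unit vector on the sphere (x = cos φ cos λ, y = cos φ sin λ, z = sin φ).
The central angle between the endpoints is δ = arccos(p₁·p₂) ≈ 1.794 rad (102.8°).
Interpolate at f = 2/4 with slerp weights a = sin((1−f)δ)/sin δ ≈ 0.802, b = sin(fδ)/sin δ ≈ 0.802.
p = a·p₁ + b·p₂ ≈ (0.671, -0.693, 0.266); φ = arcsin(p_z) ≈ 15.42°, λ = atan2(p_y, p_x) ≈ -45.92°.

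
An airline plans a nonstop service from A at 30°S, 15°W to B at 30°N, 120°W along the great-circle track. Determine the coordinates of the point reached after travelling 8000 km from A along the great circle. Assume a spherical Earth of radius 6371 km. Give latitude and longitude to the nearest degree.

≈ 8°N, 79°W

From cos δ = sin φ₁ sin φ₂ + cos φ₁ cos φ₂ cos Δλ, the central angle is δ ≈ 2.031 rad (116.4°). The total great-circle distance is δ·R ≈ 2.031 × 6371 ≈ 12939 km, so the target fraction is f = 8000/12939 ≈ 0.618.
Interpolate at f ≈ 0.618 with slerp weights a = sin((1−f)δ)/sin δ ≈ 0.781, b = sin(fδ)/sin δ ≈ 1.061.
p = a·p₁ + b·p₂ ≈ (0.194, -0.971, 0.140); φ = arcsin(p_z) ≈ 8.05°, λ = atan2(p_y, p_x) ≈ -78.70°.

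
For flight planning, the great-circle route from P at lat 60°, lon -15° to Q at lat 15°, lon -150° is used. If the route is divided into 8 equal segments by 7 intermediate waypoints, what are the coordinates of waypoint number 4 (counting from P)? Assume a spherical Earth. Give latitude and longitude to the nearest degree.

≈ lat 58°, lon -120°

Convert each endpoint to a unit vector on the sphere (x = cos φ cos λ, y = cos φ sin λ, z = sin φ).
The central angle between the endpoints is δ = arccos(p₁·p₂) ≈ 1.688 rad (96.7°).
Interpolate at f = 4/8 with slerp weights a = sin((1−f)δ)/sin δ ≈ 0.753, b = sin(fδ)/sin δ ≈ 0.753.
p = a·p₁ + b·p₂ ≈ (-0.266, -0.461, 0.847); φ = arcsin(p_z) ≈ 57.85°, λ = atan2(p_y, p_x) ≈ -120.00°.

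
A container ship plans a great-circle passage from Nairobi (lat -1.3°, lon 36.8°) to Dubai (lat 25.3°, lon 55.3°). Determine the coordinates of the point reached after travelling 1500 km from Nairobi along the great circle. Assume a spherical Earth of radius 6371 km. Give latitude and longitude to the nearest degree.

Write both endpoints as unit vectors p₁, p₂ with components (cos φ cos λ, cos φ sin λ, sin φ).
The central angle between the endpoints is δ = arccos(p₁·p₂) ≈ 0.560 rad (32.1°). The total great-circle distance is δ·R ≈ 0.560 × 6371 ≈ 3565 km, so the target fraction is f = 1500/3565 ≈ 0.421.
Interpolate at f ≈ 0.421 with slerp weights a = sin((1−f)δ)/sin δ ≈ 0.600, b = sin(fδ)/sin δ ≈ 0.439.
p = a·p₁ + b·p₂ ≈ (0.706, 0.686, 0.174); φ = arcsin(p_z) ≈ 10.03°, λ = atan2(p_y, p_x) ≈ 44.15°.

≈ lat 10°, lon 44°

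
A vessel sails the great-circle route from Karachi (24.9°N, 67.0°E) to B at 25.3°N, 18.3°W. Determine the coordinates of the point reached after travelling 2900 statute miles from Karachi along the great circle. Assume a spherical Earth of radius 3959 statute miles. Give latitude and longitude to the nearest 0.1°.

The haversine formula gives a central angle δ ≈ 1.321 rad (75.7°) between the endpoints. The total great-circle distance is δ·R ≈ 1.321 × 3959 ≈ 5230 mi, so the target fraction is f = 2900/5230 ≈ 0.554.
Interpolate at f ≈ 0.554 with slerp weights a = sin((1−f)δ)/sin δ ≈ 0.573, b = sin(fδ)/sin δ ≈ 0.690.
p = a·p₁ + b·p₂ ≈ (0.795, 0.282, 0.536); φ = arcsin(p_z) ≈ 32.42°, λ = atan2(p_y, p_x) ≈ 19.55°.

≈ 32.4°N, 19.5°E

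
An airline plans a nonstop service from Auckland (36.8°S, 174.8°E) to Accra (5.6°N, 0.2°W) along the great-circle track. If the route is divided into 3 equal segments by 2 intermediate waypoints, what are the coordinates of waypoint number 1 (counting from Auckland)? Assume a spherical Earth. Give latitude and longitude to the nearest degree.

Write both endpoints as unit vectors p₁, p₂ with components (cos φ cos λ, cos φ sin λ, sin φ).
The central angle between the endpoints is δ = arccos(p₁·p₂) ≈ 2.591 rad (148.5°).
Interpolate at f = 1/3 with slerp weights a = sin((1−f)δ)/sin δ ≈ 1.889, b = sin(fδ)/sin δ ≈ 1.454.
p = a·p₁ + b·p₂ ≈ (-0.059, 0.132, -0.989); φ = arcsin(p_z) ≈ -81.68°, λ = atan2(p_y, p_x) ≈ 114.20°.

≈ 82°S, 114°E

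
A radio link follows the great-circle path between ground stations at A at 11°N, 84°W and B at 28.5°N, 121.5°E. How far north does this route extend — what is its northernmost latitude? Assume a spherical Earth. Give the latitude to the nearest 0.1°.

≈ 59.2°N

The great circle lies in the plane with unit normal n̂ = (p₁ × p₂)/|p₁ × p₂|.
Here n̂_z ≈ -0.511; the vertex latitude is φ_max = arccos|n̂_z| ≈ 59.2°.
Check via Clairaut: cos φ_max = |cos φ₁| · sin C = cos(11.0°)·sin(31.4°) ≈ 0.511, again giving ≈ 59.2°.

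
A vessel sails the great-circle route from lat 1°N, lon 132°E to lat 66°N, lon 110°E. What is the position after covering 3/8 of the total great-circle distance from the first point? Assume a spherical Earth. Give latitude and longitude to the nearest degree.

The haversine formula gives a central angle δ ≈ 1.167 rad (66.9°) between the endpoints.
Interpolate at f = 3/8 with slerp weights a = sin((1−f)δ)/sin δ ≈ 0.725, b = sin(fδ)/sin δ ≈ 0.461.
p = a·p₁ + b·p₂ ≈ (-0.549, 0.715, 0.434); φ = arcsin(p_z) ≈ 25.70°, λ = atan2(p_y, p_x) ≈ 127.53°.

≈ lat 26°N, lon 128°E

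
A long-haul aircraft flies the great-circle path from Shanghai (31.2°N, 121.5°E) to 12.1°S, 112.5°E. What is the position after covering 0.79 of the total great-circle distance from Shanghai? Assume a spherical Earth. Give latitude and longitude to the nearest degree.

≈ 3°S, 114°E

Write both endpoints as unit vectors p₁, p₂ with components (cos φ cos λ, cos φ sin λ, sin φ).
The central angle between the endpoints is δ = arccos(p₁·p₂) ≈ 0.771 rad (44.2°).
Interpolate at f = 0.79 with slerp weights a = sin((1−f)δ)/sin δ ≈ 0.231, b = sin(fδ)/sin δ ≈ 0.821.
p = a·p₁ + b·p₂ ≈ (-0.411, 0.910, -0.052); φ = arcsin(p_z) ≈ -3.00°, λ = atan2(p_y, p_x) ≈ 114.28°.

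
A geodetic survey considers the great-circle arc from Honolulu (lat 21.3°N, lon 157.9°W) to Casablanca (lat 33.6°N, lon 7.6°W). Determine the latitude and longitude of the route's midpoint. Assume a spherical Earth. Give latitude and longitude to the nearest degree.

Write both endpoints as unit vectors p₁, p₂ with components (cos φ cos λ, cos φ sin λ, sin φ).
The central angle between the endpoints is δ = arccos(p₁·p₂) ≈ 2.064 rad (118.2°).
Interpolate at f = 1/2 with slerp weights a = sin((1−f)δ)/sin δ ≈ 0.974, b = sin(fδ)/sin δ ≈ 0.974.
p = a·p₁ + b·p₂ ≈ (-0.037, -0.449, 0.893); φ = arcsin(p_z) ≈ 63.24°, λ = atan2(p_y, p_x) ≈ -94.67°.

≈ lat 63°N, lon 95°W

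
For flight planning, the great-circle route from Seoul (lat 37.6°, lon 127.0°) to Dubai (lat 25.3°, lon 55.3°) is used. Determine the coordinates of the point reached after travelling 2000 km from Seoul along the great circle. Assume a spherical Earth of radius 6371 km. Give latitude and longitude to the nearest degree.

≈ lat 39°, lon 104°

Write both endpoints as unit vectors p₁, p₂ with components (cos φ cos λ, cos φ sin λ, sin φ).
The central angle between the endpoints is δ = arccos(p₁·p₂) ≈ 1.064 rad (60.9°). The total great-circle distance is δ·R ≈ 1.064 × 6371 ≈ 6777 km, so the target fraction is f = 2000/6777 ≈ 0.295.
Interpolate at f ≈ 0.295 with slerp weights a = sin((1−f)δ)/sin δ ≈ 0.780, b = sin(fδ)/sin δ ≈ 0.353.
p = a·p₁ + b·p₂ ≈ (-0.190, 0.756, 0.627); φ = arcsin(p_z) ≈ 38.80°, λ = atan2(p_y, p_x) ≈ 104.10°.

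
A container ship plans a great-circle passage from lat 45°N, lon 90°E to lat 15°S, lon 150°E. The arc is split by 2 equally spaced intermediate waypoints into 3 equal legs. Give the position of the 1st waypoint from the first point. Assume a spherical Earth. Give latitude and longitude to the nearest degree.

Convert each endpoint to a unit vector on the sphere (x = cos φ cos λ, y = cos φ sin λ, z = sin φ).
The central angle between the endpoints is δ = arccos(p₁·p₂) ≈ 1.412 rad (80.9°).
Interpolate at f = 1/3 with slerp weights a = sin((1−f)δ)/sin δ ≈ 0.819, b = sin(fδ)/sin δ ≈ 0.459.
p = a·p₁ + b·p₂ ≈ (-0.384, 0.801, 0.460); φ = arcsin(p_z) ≈ 27.38°, λ = atan2(p_y, p_x) ≈ 115.63°.

≈ lat 27°N, lon 116°E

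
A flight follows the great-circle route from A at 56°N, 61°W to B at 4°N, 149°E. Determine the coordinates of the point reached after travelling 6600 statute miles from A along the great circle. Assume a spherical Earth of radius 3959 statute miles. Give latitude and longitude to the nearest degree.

From cos δ = sin φ₁ sin φ₂ + cos φ₁ cos φ₂ cos Δλ, the central angle is δ ≈ 2.010 rad (115.2°). The total great-circle distance is δ·R ≈ 2.010 × 3959 ≈ 7958 mi, so the target fraction is f = 6600/7958 ≈ 0.829.
Interpolate at f ≈ 0.829 with slerp weights a = sin((1−f)δ)/sin δ ≈ 0.372, b = sin(fδ)/sin δ ≈ 1.100.
p = a·p₁ + b·p₂ ≈ (-0.840, 0.383, 0.385); φ = arcsin(p_z) ≈ 22.63°, λ = atan2(p_y, p_x) ≈ 155.46°.

≈ 23°N, 155°E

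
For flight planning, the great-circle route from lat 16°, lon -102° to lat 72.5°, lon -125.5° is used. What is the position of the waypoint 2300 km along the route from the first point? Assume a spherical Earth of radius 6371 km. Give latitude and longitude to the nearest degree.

≈ lat 36°, lon -106°

Write both endpoints as unit vectors p₁, p₂ with components (cos φ cos λ, cos φ sin λ, sin φ).
The central angle between the endpoints is δ = arccos(p₁·p₂) ≈ 1.015 rad (58.1°). The total great-circle distance is δ·R ≈ 1.015 × 6371 ≈ 6464 km, so the target fraction is f = 2300/6464 ≈ 0.356.
Interpolate at f ≈ 0.356 with slerp weights a = sin((1−f)δ)/sin δ ≈ 0.716, b = sin(fδ)/sin δ ≈ 0.416.
p = a·p₁ + b·p₂ ≈ (-0.216, -0.775, 0.594); φ = arcsin(p_z) ≈ 36.44°, λ = atan2(p_y, p_x) ≈ -105.55°.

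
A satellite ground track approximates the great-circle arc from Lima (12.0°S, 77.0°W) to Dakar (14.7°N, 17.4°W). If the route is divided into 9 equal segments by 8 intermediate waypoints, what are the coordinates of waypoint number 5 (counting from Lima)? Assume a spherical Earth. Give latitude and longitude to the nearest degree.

≈ 3°N, 44°W

Convert each endpoint to a unit vector on the sphere (x = cos φ cos λ, y = cos φ sin λ, z = sin φ).
The central angle between the endpoints is δ = arccos(p₁·p₂) ≈ 1.131 rad (64.8°).
Interpolate at f = 5/9 with slerp weights a = sin((1−f)δ)/sin δ ≈ 0.532, b = sin(fδ)/sin δ ≈ 0.650.
p = a·p₁ + b·p₂ ≈ (0.717, -0.695, 0.054); φ = arcsin(p_z) ≈ 3.10°, λ = atan2(p_y, p_x) ≈ -44.13°.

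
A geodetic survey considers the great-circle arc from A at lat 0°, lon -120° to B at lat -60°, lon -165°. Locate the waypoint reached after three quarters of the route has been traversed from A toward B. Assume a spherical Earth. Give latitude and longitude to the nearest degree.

≈ lat -47°, lon -146°

The haversine formula gives a central angle δ ≈ 1.209 rad (69.3°) between the endpoints.
Interpolate at f = 3/4 with slerp weights a = sin((1−f)δ)/sin δ ≈ 0.318, b = sin(fδ)/sin δ ≈ 0.842.
p = a·p₁ + b·p₂ ≈ (-0.566, -0.385, -0.729); φ = arcsin(p_z) ≈ -46.83°, λ = atan2(p_y, p_x) ≈ -145.79°.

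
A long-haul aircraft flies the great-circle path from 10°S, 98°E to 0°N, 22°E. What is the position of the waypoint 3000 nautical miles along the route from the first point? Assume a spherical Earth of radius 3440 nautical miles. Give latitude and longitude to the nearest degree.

≈ 5°S, 48°E

Convert each endpoint to a unit vector on the sphere (x = cos φ cos λ, y = cos φ sin λ, z = sin φ).
The central angle between the endpoints is δ = arccos(p₁·p₂) ≈ 1.330 rad (76.2°). The total great-circle distance is δ·R ≈ 1.330 × 3440 ≈ 4576 nmi, so the target fraction is f = 3000/4576 ≈ 0.656.
Interpolate at f ≈ 0.656 with slerp weights a = sin((1−f)δ)/sin δ ≈ 0.455, b = sin(fδ)/sin δ ≈ 0.788.
p = a·p₁ + b·p₂ ≈ (0.669, 0.739, -0.079); φ = arcsin(p_z) ≈ -4.54°, λ = atan2(p_y, p_x) ≈ 47.88°.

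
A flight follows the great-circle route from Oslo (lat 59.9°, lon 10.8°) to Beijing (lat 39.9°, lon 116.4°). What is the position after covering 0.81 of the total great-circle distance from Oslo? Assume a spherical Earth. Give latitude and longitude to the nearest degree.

Write both endpoints as unit vectors p₁, p₂ with components (cos φ cos λ, cos φ sin λ, sin φ).
The central angle between the endpoints is δ = arccos(p₁·p₂) ≈ 1.102 rad (63.2°).
Interpolate at f = 0.81 with slerp weights a = sin((1−f)δ)/sin δ ≈ 0.233, b = sin(fδ)/sin δ ≈ 0.873.
p = a·p₁ + b·p₂ ≈ (-0.183, 0.622, 0.762); φ = arcsin(p_z) ≈ 49.60°, λ = atan2(p_y, p_x) ≈ 106.40°.

≈ lat 50°, lon 106°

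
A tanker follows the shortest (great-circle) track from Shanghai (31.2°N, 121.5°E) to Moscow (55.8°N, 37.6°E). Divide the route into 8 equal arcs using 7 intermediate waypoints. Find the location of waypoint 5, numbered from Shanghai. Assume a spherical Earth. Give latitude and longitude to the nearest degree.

Write both endpoints as unit vectors p₁, p₂ with components (cos φ cos λ, cos φ sin λ, sin φ).
The central angle between the endpoints is δ = arccos(p₁·p₂) ≈ 1.071 rad (61.3°).
Interpolate at f = 5/8 with slerp weights a = sin((1−f)δ)/sin δ ≈ 0.445, b = sin(fδ)/sin δ ≈ 0.707.
p = a·p₁ + b·p₂ ≈ (0.116, 0.567, 0.815); φ = arcsin(p_z) ≈ 54.62°, λ = atan2(p_y, p_x) ≈ 78.46°.

≈ (55°N, 78°E)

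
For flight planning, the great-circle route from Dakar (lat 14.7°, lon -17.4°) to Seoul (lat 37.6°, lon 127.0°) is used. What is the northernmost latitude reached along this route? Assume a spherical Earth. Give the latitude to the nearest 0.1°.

≈ 59.7°

The great circle lies in the plane with unit normal n̂ = (p₁ × p₂)/|p₁ × p₂|.
Here n̂_z ≈ +0.505; the vertex latitude is φ_max = arccos|n̂_z| ≈ 59.7°.
Check via Clairaut: cos φ_max = |cos φ₁| · sin C = cos(14.7°)·sin(31.5°) ≈ 0.505, again giving ≈ 59.7°.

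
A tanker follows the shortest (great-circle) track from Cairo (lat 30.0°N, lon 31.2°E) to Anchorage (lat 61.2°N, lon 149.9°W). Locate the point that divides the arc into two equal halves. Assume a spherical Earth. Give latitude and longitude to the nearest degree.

Write both endpoints as unit vectors p₁, p₂ with components (cos φ cos λ, cos φ sin λ, sin φ).
The central angle between the endpoints is δ = arccos(p₁·p₂) ≈ 1.550 rad (88.8°).
Interpolate at f = 1/2 with slerp weights a = sin((1−f)δ)/sin δ ≈ 0.700, b = sin(fδ)/sin δ ≈ 0.700.
p = a·p₁ + b·p₂ ≈ (0.227, 0.145, 0.963); φ = arcsin(p_z) ≈ 74.39°, λ = atan2(p_y, p_x) ≈ 32.58°.

≈ lat 74°N, lon 33°E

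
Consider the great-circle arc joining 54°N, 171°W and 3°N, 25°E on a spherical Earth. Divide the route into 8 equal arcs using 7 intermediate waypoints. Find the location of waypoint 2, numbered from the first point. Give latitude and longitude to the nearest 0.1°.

≈ 78.3°N, 135.4°E

Convert each endpoint to a unit vector on the sphere (x = cos φ cos λ, y = cos φ sin λ, z = sin φ).
The central angle between the endpoints is δ = arccos(p₁·p₂) ≈ 2.120 rad (121.5°).
Interpolate at f = 2/8 with slerp weights a = sin((1−f)δ)/sin δ ≈ 1.172, b = sin(fδ)/sin δ ≈ 0.593.
p = a·p₁ + b·p₂ ≈ (-0.144, 0.142, 0.979); φ = arcsin(p_z) ≈ 78.31°, λ = atan2(p_y, p_x) ≈ 135.36°.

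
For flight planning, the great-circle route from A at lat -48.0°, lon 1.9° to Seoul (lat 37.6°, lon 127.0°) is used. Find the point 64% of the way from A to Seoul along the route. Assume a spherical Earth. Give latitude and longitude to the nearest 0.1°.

≈ lat 3.5°, lon 86.8°

Write both endpoints as unit vectors p₁, p₂ with components (cos φ cos λ, cos φ sin λ, sin φ).
The central angle between the endpoints is δ = arccos(p₁·p₂) ≈ 2.431 rad (139.3°).
Interpolate at f = 0.64 with slerp weights a = sin((1−f)δ)/sin δ ≈ 1.178, b = sin(fδ)/sin δ ≈ 1.534.
p = a·p₁ + b·p₂ ≈ (0.056, 0.997, 0.061); φ = arcsin(p_z) ≈ 3.48°, λ = atan2(p_y, p_x) ≈ 86.77°.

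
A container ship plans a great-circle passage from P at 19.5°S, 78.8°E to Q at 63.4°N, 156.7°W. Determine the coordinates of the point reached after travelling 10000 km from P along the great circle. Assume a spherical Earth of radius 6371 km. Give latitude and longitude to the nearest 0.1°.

Write both endpoints as unit vectors p₁, p₂ with components (cos φ cos λ, cos φ sin λ, sin φ).
The central angle between the endpoints is δ = arccos(p₁·p₂) ≈ 2.138 rad (122.5°). The total great-circle distance is δ·R ≈ 2.138 × 6371 ≈ 13623 km, so the target fraction is f = 10000/13623 ≈ 0.734.
Interpolate at f ≈ 0.734 with slerp weights a = sin((1−f)δ)/sin δ ≈ 0.639, b = sin(fδ)/sin δ ≈ 1.186.
p = a·p₁ + b·p₂ ≈ (-0.371, 0.381, 0.847); φ = arcsin(p_z) ≈ 57.91°, λ = atan2(p_y, p_x) ≈ 134.26°.

≈ 57.9°N, 134.3°E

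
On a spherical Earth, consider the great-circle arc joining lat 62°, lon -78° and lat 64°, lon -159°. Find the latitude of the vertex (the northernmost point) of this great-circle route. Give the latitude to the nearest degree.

≈ 69°

The great circle lies in the plane with unit normal n̂ = (p₁ × p₂)/|p₁ × p₂|.
Here n̂_z ≈ -0.360; the vertex latitude is φ_max = arccos|n̂_z| ≈ 68.9°.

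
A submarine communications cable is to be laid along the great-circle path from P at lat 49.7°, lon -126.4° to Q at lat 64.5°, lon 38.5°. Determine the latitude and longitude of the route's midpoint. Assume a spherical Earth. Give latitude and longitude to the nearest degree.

≈ lat 81°, lon -101°

Write both endpoints as unit vectors p₁, p₂ with components (cos φ cos λ, cos φ sin λ, sin φ).
The central angle between the endpoints is δ = arccos(p₁·p₂) ≈ 1.138 rad (65.2°).
Interpolate at f = 1/2 with slerp weights a = sin((1−f)δ)/sin δ ≈ 0.593, b = sin(fδ)/sin δ ≈ 0.593.
p = a·p₁ + b·p₂ ≈ (-0.028, -0.150, 0.988); φ = arcsin(p_z) ≈ 81.23°, λ = atan2(p_y, p_x) ≈ -100.52°.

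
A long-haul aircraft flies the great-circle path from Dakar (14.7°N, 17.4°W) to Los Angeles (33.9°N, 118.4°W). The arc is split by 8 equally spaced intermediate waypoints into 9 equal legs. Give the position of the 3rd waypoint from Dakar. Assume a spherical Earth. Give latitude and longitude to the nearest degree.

≈ 30°N, 46°W

Write both endpoints as unit vectors p₁, p₂ with components (cos φ cos λ, cos φ sin λ, sin φ).
The central angle between the endpoints is δ = arccos(p₁·p₂) ≈ 1.582 rad (90.7°).
Interpolate at f = 3/9 with slerp weights a = sin((1−f)δ)/sin δ ≈ 0.870, b = sin(fδ)/sin δ ≈ 0.503.
p = a·p₁ + b·p₂ ≈ (0.604, -0.619, 0.502); φ = arcsin(p_z) ≈ 30.10°, λ = atan2(p_y, p_x) ≈ -45.70°.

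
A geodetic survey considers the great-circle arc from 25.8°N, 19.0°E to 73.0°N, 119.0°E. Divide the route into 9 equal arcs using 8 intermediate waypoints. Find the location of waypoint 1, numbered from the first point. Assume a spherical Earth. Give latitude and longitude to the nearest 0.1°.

The haversine formula gives a central angle δ ≈ 1.191 rad (68.3°) between the endpoints.
Interpolate at f = 1/9 with slerp weights a = sin((1−f)δ)/sin δ ≈ 0.939, b = sin(fδ)/sin δ ≈ 0.142.
p = a·p₁ + b·p₂ ≈ (0.779, 0.311, 0.544); φ = arcsin(p_z) ≈ 32.98°, λ = atan2(p_y, p_x) ≈ 21.80°.

≈ 33.0°N, 21.8°E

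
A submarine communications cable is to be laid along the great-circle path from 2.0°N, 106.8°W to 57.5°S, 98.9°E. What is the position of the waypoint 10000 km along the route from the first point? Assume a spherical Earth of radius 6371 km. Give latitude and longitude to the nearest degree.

The haversine formula gives a central angle δ ≈ 2.110 rad (120.9°) between the endpoints. The total great-circle distance is δ·R ≈ 2.110 × 6371 ≈ 13442 km, so the target fraction is f = 10000/13442 ≈ 0.744.
Interpolate at f ≈ 0.744 with slerp weights a = sin((1−f)δ)/sin δ ≈ 0.599, b = sin(fδ)/sin δ ≈ 1.165.
p = a·p₁ + b·p₂ ≈ (-0.270, 0.045, -0.962); φ = arcsin(p_z) ≈ -74.11°, λ = atan2(p_y, p_x) ≈ 170.50°.

≈ 74°S, 170°E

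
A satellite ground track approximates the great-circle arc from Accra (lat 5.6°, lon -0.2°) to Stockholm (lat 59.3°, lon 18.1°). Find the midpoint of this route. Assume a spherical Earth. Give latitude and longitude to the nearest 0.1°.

Write both endpoints as unit vectors p₁, p₂ with components (cos φ cos λ, cos φ sin λ, sin φ).
The central angle between the endpoints is δ = arccos(p₁·p₂) ≈ 0.969 rad (55.5°).
Interpolate at f = 1/2 with slerp weights a = sin((1−f)δ)/sin δ ≈ 0.565, b = sin(fδ)/sin δ ≈ 0.565.
p = a·p₁ + b·p₂ ≈ (0.836, 0.088, 0.541); φ = arcsin(p_z) ≈ 32.75°, λ = atan2(p_y, p_x) ≈ 5.98°.

≈ lat 32.7°, lon 6.0°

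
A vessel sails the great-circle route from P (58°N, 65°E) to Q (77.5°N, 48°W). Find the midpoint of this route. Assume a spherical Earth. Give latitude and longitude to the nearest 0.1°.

≈ (75.0°N, 40.9°E)

From cos δ = sin φ₁ sin φ₂ + cos φ₁ cos φ₂ cos Δλ, the central angle is δ ≈ 0.671 rad (38.5°).
Interpolate at f = 1/2 with slerp weights a = sin((1−f)δ)/sin δ ≈ 0.530, b = sin(fδ)/sin δ ≈ 0.530.
p = a·p₁ + b·p₂ ≈ (0.195, 0.169, 0.966); φ = arcsin(p_z) ≈ 75.03°, λ = atan2(p_y, p_x) ≈ 40.90°.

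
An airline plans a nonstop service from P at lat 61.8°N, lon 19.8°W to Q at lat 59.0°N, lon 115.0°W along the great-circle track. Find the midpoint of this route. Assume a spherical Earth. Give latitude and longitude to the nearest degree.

From cos δ = sin φ₁ sin φ₂ + cos φ₁ cos φ₂ cos Δλ, the central angle is δ ≈ 0.748 rad (42.8°).
Interpolate at f = 1/2 with slerp weights a = sin((1−f)δ)/sin δ ≈ 0.537, b = sin(fδ)/sin δ ≈ 0.537.
p = a·p₁ + b·p₂ ≈ (0.122, -0.337, 0.934); φ = arcsin(p_z) ≈ 69.02°, λ = atan2(p_y, p_x) ≈ -70.10°.

≈ lat 69°N, lon 70°W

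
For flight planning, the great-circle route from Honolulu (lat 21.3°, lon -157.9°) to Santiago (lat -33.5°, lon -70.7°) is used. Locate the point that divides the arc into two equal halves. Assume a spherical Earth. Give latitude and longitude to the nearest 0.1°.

≈ lat -8.4°, lon -117.3°

The haversine formula gives a central angle δ ≈ 1.734 rad (99.4°) between the endpoints.
Interpolate at f = 1/2 with slerp weights a = sin((1−f)δ)/sin δ ≈ 0.773, b = sin(fδ)/sin δ ≈ 0.773.
p = a·p₁ + b·p₂ ≈ (-0.454, -0.879, -0.146); φ = arcsin(p_z) ≈ -8.38°, λ = atan2(p_y, p_x) ≈ -117.32°.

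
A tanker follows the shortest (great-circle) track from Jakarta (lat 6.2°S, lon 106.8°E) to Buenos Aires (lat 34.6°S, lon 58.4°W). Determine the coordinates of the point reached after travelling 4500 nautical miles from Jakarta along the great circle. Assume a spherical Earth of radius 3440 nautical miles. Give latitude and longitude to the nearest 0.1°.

≈ lat 70.3°S, lon 44.9°E

From cos δ = sin φ₁ sin φ₂ + cos φ₁ cos φ₂ cos Δλ, the central angle is δ ≈ 2.389 rad (136.9°). The total great-circle distance is δ·R ≈ 2.389 × 3440 ≈ 8218 nmi, so the target fraction is f = 4500/8218 ≈ 0.548.
Interpolate at f ≈ 0.548 with slerp weights a = sin((1−f)δ)/sin δ ≈ 1.291, b = sin(fδ)/sin δ ≈ 1.413.
p = a·p₁ + b·p₂ ≈ (0.238, 0.238, -0.942); φ = arcsin(p_z) ≈ -70.31°, λ = atan2(p_y, p_x) ≈ 44.94°.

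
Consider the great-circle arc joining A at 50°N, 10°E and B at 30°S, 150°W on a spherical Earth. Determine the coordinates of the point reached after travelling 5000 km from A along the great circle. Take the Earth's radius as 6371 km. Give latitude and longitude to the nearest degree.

Write both endpoints as unit vectors p₁, p₂ with components (cos φ cos λ, cos φ sin λ, sin φ).
The central angle between the endpoints is δ = arccos(p₁·p₂) ≈ 2.705 rad (155.0°). The total great-circle distance is δ·R ≈ 2.705 × 6371 ≈ 17232 km, so the target fraction is f = 5000/17232 ≈ 0.290.
Interpolate at f ≈ 0.290 with slerp weights a = sin((1−f)δ)/sin δ ≈ 2.221, b = sin(fδ)/sin δ ≈ 1.671.
p = a·p₁ + b·p₂ ≈ (0.153, -0.475, 0.866); φ = arcsin(p_z) ≈ 60.03°, λ = atan2(p_y, p_x) ≈ -72.14°.

≈ 60°N, 72°W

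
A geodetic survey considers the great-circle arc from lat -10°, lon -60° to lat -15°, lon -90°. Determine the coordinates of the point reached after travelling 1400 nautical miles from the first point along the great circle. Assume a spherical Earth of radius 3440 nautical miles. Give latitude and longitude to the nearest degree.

≈ lat -14°, lon -83°

Write both endpoints as unit vectors p₁, p₂ with components (cos φ cos λ, cos φ sin λ, sin φ).
The central angle between the endpoints is δ = arccos(p₁·p₂) ≈ 0.518 rad (29.7°). The total great-circle distance is δ·R ≈ 0.518 × 3440 ≈ 1782 nmi, so the target fraction is f = 1400/1782 ≈ 0.785.
Interpolate at f ≈ 0.785 with slerp weights a = sin((1−f)δ)/sin δ ≈ 0.224, b = sin(fδ)/sin δ ≈ 0.799.
p = a·p₁ + b·p₂ ≈ (0.110, -0.963, -0.246); φ = arcsin(p_z) ≈ -14.23°, λ = atan2(p_y, p_x) ≈ -83.47°.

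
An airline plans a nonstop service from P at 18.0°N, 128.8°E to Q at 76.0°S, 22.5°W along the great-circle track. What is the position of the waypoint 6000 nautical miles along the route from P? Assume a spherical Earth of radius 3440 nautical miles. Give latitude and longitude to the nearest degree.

From cos δ = sin φ₁ sin φ₂ + cos φ₁ cos φ₂ cos Δλ, the central angle is δ ≈ 2.096 rad (120.1°). The total great-circle distance is δ·R ≈ 2.096 × 3440 ≈ 7211 nmi, so the target fraction is f = 6000/7211 ≈ 0.832.
Interpolate at f ≈ 0.832 with slerp weights a = sin((1−f)δ)/sin δ ≈ 0.399, b = sin(fδ)/sin δ ≈ 1.139.
p = a·p₁ + b·p₂ ≈ (0.017, 0.190, -0.982); φ = arcsin(p_z) ≈ -79.00°, λ = atan2(p_y, p_x) ≈ 84.92°.

≈ 79°S, 85°E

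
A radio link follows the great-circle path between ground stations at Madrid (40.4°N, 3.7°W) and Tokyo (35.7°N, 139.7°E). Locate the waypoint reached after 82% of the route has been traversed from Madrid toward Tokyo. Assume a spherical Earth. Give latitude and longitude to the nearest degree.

≈ 51°N, 127°E

Write both endpoints as unit vectors p₁, p₂ with components (cos φ cos λ, cos φ sin λ, sin φ).
The central angle between the endpoints is δ = arccos(p₁·p₂) ≈ 1.689 rad (96.8°).
Interpolate at f = 0.82 with slerp weights a = sin((1−f)δ)/sin δ ≈ 0.302, b = sin(fδ)/sin δ ≈ 0.990.
p = a·p₁ + b·p₂ ≈ (-0.384, 0.505, 0.773); φ = arcsin(p_z) ≈ 50.63°, λ = atan2(p_y, p_x) ≈ 127.24°.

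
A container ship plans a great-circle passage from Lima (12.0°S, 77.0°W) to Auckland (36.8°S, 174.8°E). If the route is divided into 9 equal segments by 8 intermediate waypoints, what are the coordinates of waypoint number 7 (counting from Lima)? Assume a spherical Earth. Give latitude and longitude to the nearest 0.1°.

Convert each endpoint to a unit vector on the sphere (x = cos φ cos λ, y = cos φ sin λ, z = sin φ).
The central angle between the endpoints is δ = arccos(p₁·p₂) ≈ 1.691 rad (96.9°).
Interpolate at f = 7/9 with slerp weights a = sin((1−f)δ)/sin δ ≈ 0.370, b = sin(fδ)/sin δ ≈ 0.975.
p = a·p₁ + b·p₂ ≈ (-0.696, -0.282, -0.661); φ = arcsin(p_z) ≈ -41.35°, λ = atan2(p_y, p_x) ≈ -157.97°.

≈ 41.4°S, 158.0°W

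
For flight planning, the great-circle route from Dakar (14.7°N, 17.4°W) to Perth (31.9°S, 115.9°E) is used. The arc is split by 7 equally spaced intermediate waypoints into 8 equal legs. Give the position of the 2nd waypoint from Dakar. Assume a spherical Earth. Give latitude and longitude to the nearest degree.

Write both endpoints as unit vectors p₁, p₂ with components (cos φ cos λ, cos φ sin λ, sin φ).
The central angle between the endpoints is δ = arccos(p₁·p₂) ≈ 2.342 rad (134.2°).
Interpolate at f = 2/8 with slerp weights a = sin((1−f)δ)/sin δ ≈ 1.371, b = sin(fδ)/sin δ ≈ 0.771.
p = a·p₁ + b·p₂ ≈ (0.980, 0.192, -0.060); φ = arcsin(p_z) ≈ -3.41°, λ = atan2(p_y, p_x) ≈ 11.11°.

≈ 3°S, 11°E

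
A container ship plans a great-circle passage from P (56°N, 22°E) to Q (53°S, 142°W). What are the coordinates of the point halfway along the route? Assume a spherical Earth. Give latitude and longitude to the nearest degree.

≈ (10°N, 75°W)

The haversine formula gives a central angle δ ≈ 2.972 rad (170.3°) between the endpoints.
Interpolate at f = 1/2 with slerp weights a = sin((1−f)δ)/sin δ ≈ 5.891, b = sin(fδ)/sin δ ≈ 5.891.
p = a·p₁ + b·p₂ ≈ (0.261, -0.949, 0.179); φ = arcsin(p_z) ≈ 10.32°, λ = atan2(p_y, p_x) ≈ -74.64°.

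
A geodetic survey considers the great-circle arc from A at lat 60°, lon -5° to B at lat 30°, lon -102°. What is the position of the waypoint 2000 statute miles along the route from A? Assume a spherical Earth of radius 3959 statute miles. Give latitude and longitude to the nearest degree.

The haversine formula gives a central angle δ ≈ 1.181 rad (67.7°) between the endpoints. The total great-circle distance is δ·R ≈ 1.181 × 3959 ≈ 4675 mi, so the target fraction is f = 2000/4675 ≈ 0.428.
Interpolate at f ≈ 0.428 with slerp weights a = sin((1−f)δ)/sin δ ≈ 0.676, b = sin(fδ)/sin δ ≈ 0.523.
p = a·p₁ + b·p₂ ≈ (0.243, -0.473, 0.847); φ = arcsin(p_z) ≈ 57.91°, λ = atan2(p_y, p_x) ≈ -62.84°.

≈ lat 58°, lon -63°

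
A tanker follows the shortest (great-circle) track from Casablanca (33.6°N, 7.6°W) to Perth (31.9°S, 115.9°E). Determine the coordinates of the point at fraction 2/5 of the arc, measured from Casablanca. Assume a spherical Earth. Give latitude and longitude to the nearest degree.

≈ 10°N, 44°E

From cos δ = sin φ₁ sin φ₂ + cos φ₁ cos φ₂ cos Δλ, the central angle is δ ≈ 2.322 rad (133.1°).
Interpolate at f = 2/5 with slerp weights a = sin((1−f)δ)/sin δ ≈ 1.347, b = sin(fδ)/sin δ ≈ 1.096.
p = a·p₁ + b·p₂ ≈ (0.706, 0.689, 0.166); φ = arcsin(p_z) ≈ 9.57°, λ = atan2(p_y, p_x) ≈ 44.31°.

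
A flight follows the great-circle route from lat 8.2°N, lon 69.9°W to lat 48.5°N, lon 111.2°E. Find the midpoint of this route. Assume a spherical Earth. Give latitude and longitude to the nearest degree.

Write both endpoints as unit vectors p₁, p₂ with components (cos φ cos λ, cos φ sin λ, sin φ).
The central angle between the endpoints is δ = arccos(p₁·p₂) ≈ 2.152 rad (123.3°).
Interpolate at f = 1/2 with slerp weights a = sin((1−f)δ)/sin δ ≈ 1.053, b = sin(fδ)/sin δ ≈ 1.053.
p = a·p₁ + b·p₂ ≈ (0.106, -0.328, 0.939); φ = arcsin(p_z) ≈ 69.83°, λ = atan2(p_y, p_x) ≈ -72.13°.

≈ lat 70°N, lon 72°W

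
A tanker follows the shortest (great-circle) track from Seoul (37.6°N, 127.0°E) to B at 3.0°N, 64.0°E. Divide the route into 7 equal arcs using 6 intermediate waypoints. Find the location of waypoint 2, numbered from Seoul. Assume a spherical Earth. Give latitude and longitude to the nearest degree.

Write both endpoints as unit vectors p₁, p₂ with components (cos φ cos λ, cos φ sin λ, sin φ).
The central angle between the endpoints is δ = arccos(p₁·p₂) ≈ 1.169 rad (67.0°).
Interpolate at f = 2/7 with slerp weights a = sin((1−f)δ)/sin δ ≈ 0.805, b = sin(fδ)/sin δ ≈ 0.356.
p = a·p₁ + b·p₂ ≈ (-0.228, 0.829, 0.510); φ = arcsin(p_z) ≈ 30.67°, λ = atan2(p_y, p_x) ≈ 105.38°.

≈ 31°N, 105°E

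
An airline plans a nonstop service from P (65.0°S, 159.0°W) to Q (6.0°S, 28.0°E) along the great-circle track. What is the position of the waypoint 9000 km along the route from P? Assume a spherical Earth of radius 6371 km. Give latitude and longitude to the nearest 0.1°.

≈ (33.8°S, 29.8°E)

Write both endpoints as unit vectors p₁, p₂ with components (cos φ cos λ, cos φ sin λ, sin φ).
The central angle between the endpoints is δ = arccos(p₁·p₂) ≈ 1.899 rad (108.8°). The total great-circle distance is δ·R ≈ 1.899 × 6371 ≈ 12099 km, so the target fraction is f = 9000/12099 ≈ 0.744.
Interpolate at f ≈ 0.744 with slerp weights a = sin((1−f)δ)/sin δ ≈ 0.494, b = sin(fδ)/sin δ ≈ 1.043.
p = a·p₁ + b·p₂ ≈ (0.721, 0.412, -0.557); φ = arcsin(p_z) ≈ -33.82°, λ = atan2(p_y, p_x) ≈ 29.75°.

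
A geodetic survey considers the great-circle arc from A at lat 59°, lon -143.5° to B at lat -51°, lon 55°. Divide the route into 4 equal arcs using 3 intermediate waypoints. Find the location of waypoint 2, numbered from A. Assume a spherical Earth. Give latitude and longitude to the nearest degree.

Convert each endpoint to a unit vector on the sphere (x = cos φ cos λ, y = cos φ sin λ, z = sin φ).
The central angle between the endpoints is δ = arccos(p₁·p₂) ≈ 2.911 rad (166.8°).
Interpolate at f = 2/4 with slerp weights a = sin((1−f)δ)/sin δ ≈ 4.345, b = sin(fδ)/sin δ ≈ 4.345.
p = a·p₁ + b·p₂ ≈ (-0.231, 0.909, 0.348); φ = arcsin(p_z) ≈ 20.35°, λ = atan2(p_y, p_x) ≈ 104.23°.

≈ lat 20°, lon 104°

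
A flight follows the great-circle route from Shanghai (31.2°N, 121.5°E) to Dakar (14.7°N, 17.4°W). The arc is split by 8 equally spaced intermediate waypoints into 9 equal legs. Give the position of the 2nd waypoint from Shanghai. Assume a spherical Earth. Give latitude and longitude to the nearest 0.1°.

Convert each endpoint to a unit vector on the sphere (x = cos φ cos λ, y = cos φ sin λ, z = sin φ).
The central angle between the endpoints is δ = arccos(p₁·p₂) ≈ 2.085 rad (119.5°).
Interpolate at f = 2/9 with slerp weights a = sin((1−f)δ)/sin δ ≈ 1.147, b = sin(fδ)/sin δ ≈ 0.513.
p = a·p₁ + b·p₂ ≈ (-0.039, 0.688, 0.725); φ = arcsin(p_z) ≈ 46.43°, λ = atan2(p_y, p_x) ≈ 93.23°.

≈ 46.4°N, 93.2°E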